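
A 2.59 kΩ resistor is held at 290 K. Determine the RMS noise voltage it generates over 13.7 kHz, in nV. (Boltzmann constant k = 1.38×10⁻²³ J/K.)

V_n = √(4kTRB)
4kTRB = 4 × 1.38×10⁻²³ × 290 × 2.59×10³ × 1.37×10⁴ = 5.68×10⁻¹³ V²
V_n = √(5.68×10⁻¹³) = 7.54×10⁻⁷ V = 754 nV

754 nV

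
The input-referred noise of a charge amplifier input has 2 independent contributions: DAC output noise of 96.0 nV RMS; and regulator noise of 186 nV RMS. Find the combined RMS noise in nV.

209 nV

Uncorrelated sources add in power (mean-square): V_tot = √(ΣV_i²)
V_tot = √[(9.60×10⁻⁸)² + (1.86×10⁻⁷)²] = 2.09×10⁻⁷ V = 209 nV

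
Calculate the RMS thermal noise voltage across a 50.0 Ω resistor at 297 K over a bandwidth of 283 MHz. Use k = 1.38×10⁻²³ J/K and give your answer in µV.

V_n = √(4kTRB)
4kTRB = 4 × 1.38×10⁻²³ × 297 × 5.00×10¹ × 2.83×10⁸ = 2.32×10⁻¹⁰ V²
V_n = √(2.32×10⁻¹⁰) = 1.52×10⁻⁵ V = 15.2 µV

15.2 µV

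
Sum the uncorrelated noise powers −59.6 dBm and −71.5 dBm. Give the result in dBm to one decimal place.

Convert to linear, add, convert back:
P₁ = 1.10×10⁻⁹ W, P₂ = 7.08×10⁻¹¹ W
P_tot = 1.17×10⁻⁹ W → 10 log₁₀(P_tot / 10⁻³) = −59.3 dBm

−59.3 dBm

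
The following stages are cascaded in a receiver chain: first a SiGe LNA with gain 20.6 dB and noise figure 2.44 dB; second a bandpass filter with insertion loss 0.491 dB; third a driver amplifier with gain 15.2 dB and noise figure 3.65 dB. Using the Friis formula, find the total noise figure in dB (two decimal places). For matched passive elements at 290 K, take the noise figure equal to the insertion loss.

Convert to linear (a loss of L dB is a gain of −L dB): F_i = 10^(NF_i/10), G_i = 10^(G_i,dB/10)
  Stage 1: F_1 = 10^(2.44/10) = 1.754, G_1 = 10^(20.6/10) = 114.8
  Stage 2: F_2 = 10^(0.491/10) = 1.120, G_2 = 10^(−0.491/10) = 0.8931
  Stage 3: F_3 = 10^(3.65/10) = 2.317, G_3 = 10^(15.2/10) = 33.11
Friis cascade:
  F = 1.754 + (1.120 − 1)/114.8 + (2.317 − 1)/102.5 = 1.768
NF = 10 log₁₀(1.768) = 2.47 dB

2.47 dB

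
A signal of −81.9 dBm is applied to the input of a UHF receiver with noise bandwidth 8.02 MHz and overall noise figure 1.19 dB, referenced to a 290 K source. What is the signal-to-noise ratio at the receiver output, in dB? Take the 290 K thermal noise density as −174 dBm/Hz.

21.9 dB

Noise floor: N = −174 + 10 log₁₀(B) + NF
10 log₁₀(8.02×10⁶) = 69.04 dB
N = −174 + 69.04 + 1.19 = −103.77 dBm
SNR = P_sig − N = −81.9 − (−103.77) = 21.87 dB → 21.9 dB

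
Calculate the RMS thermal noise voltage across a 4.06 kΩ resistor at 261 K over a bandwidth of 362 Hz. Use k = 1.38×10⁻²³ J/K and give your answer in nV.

146 nV

V_n = √(4kTRB)
4kTRB = 4 × 1.38×10⁻²³ × 261 × 4.06×10³ × 3.62×10² = 2.12×10⁻¹⁴ V²
V_n = √(2.12×10⁻¹⁴) = 1.46×10⁻⁷ V = 146 nV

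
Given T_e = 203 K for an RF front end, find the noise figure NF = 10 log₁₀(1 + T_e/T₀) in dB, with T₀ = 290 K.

2.30 dB

F = 1 + T_e/T₀ = 1 + 203/290 = 1.7
NF = 10 log₁₀(1.7) = 2.30 dB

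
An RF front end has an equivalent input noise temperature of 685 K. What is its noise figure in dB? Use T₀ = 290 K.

5.27 dB

F = 1 + T_e/T₀ = 1 + 685/290 = 3.36207
NF = 10 log₁₀(3.36207) = 5.27 dB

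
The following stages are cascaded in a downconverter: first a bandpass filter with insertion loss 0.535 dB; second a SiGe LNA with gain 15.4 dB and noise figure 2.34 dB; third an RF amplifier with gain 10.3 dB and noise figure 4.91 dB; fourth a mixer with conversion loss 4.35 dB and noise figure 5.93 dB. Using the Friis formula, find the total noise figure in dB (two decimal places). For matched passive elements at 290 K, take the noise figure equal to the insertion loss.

Convert to linear (a loss of L dB is a gain of −L dB): F_i = 10^(NF_i/10), G_i = 10^(G_i,dB/10)
  Stage 1: F_1 = 10^(0.535/10) = 1.131, G_1 = 10^(−0.535/10) = 0.8841
  Stage 2: F_2 = 10^(2.34/10) = 1.714, G_2 = 10^(15.4/10) = 34.67
  Stage 3: F_3 = 10^(4.91/10) = 3.097, G_3 = 10^(10.3/10) = 10.72
  Stage 4: F_4 = 10^(5.93/10) = 3.917, G_4 = 10^(−4.35/10) = 0.3673
Friis cascade:
  F = 1.131 + (1.714 − 1)/0.8841 + (3.097 − 1)/30.65 + (3.917 − 1)/328.5 = 2.016
NF = 10 log₁₀(2.016) = 3.04 dB

3.04 dB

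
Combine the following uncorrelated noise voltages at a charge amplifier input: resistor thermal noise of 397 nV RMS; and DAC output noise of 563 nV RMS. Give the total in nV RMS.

689 nV

Uncorrelated sources add in power (mean-square): V_tot = √(ΣV_i²)
V_tot = √[(3.97×10⁻⁷)² + (5.63×10⁻⁷)²] = 6.89×10⁻⁷ V = 689 nV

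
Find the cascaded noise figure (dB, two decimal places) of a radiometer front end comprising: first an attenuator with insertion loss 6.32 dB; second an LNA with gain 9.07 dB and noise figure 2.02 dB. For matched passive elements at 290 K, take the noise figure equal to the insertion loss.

Convert to linear (a loss of L dB is a gain of −L dB): F_i = 10^(NF_i/10), G_i = 10^(G_i,dB/10)
  Stage 1: F_1 = 10^(6.32/10) = 4.285, G_1 = 10^(−6.32/10) = 0.2333
  Stage 2: F_2 = 10^(2.02/10) = 1.592, G_2 = 10^(9.07/10) = 8.072
Friis cascade:
  F = 4.285 + (1.592 − 1)/0.2333 = 6.823
NF = 10 log₁₀(6.823) = 8.34 dB

8.34 dB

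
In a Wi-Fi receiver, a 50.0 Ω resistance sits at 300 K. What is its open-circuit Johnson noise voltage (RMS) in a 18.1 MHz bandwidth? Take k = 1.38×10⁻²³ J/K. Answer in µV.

3.87 µV

V_n = √(4kTRB)
4kTRB = 4 × 1.38×10⁻²³ × 300 × 5.00×10¹ × 1.81×10⁷ = 1.50×10⁻¹¹ V²
V_n = √(1.50×10⁻¹¹) = 3.87×10⁻⁶ V = 3.87 µV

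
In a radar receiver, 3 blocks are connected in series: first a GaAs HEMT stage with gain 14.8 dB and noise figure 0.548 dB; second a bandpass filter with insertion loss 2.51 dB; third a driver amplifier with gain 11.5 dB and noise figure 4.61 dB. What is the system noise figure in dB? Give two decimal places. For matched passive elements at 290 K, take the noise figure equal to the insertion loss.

1.04 dB

Convert to linear (a loss of L dB is a gain of −L dB): F_i = 10^(NF_i/10), G_i = 10^(G_i,dB/10)
  Stage 1: F_1 = 10^(0.548/10) = 1.134, G_1 = 10^(14.8/10) = 30.20
  Stage 2: F_2 = 10^(2.51/10) = 1.782, G_2 = 10^(−2.51/10) = 0.5610
  Stage 3: F_3 = 10^(4.61/10) = 2.891, G_3 = 10^(11.5/10) = 14.13
Friis cascade:
  F = 1.134 + (1.782 − 1)/30.20 + (2.891 − 1)/16.94 = 1.272
NF = 10 log₁₀(1.272) = 1.04 dB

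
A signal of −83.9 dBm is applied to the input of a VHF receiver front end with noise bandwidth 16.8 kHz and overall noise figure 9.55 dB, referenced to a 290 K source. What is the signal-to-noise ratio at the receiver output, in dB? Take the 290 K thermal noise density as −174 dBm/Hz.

Noise floor: N = −174 + 10 log₁₀(B) + NF
10 log₁₀(1.68×10⁴) = 42.25 dB
N = −174 + 42.25 + 9.55 = −122.20 dBm
SNR = P_sig − N = −83.9 − (−122.20) = 38.30 dB → 38.3 dB

38.3 dB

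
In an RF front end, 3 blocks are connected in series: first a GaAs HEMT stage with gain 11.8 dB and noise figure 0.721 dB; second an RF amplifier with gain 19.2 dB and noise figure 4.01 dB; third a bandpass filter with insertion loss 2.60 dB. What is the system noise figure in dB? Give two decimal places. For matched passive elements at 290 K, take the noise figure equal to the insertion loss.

1.08 dB

Convert to linear (a loss of L dB is a gain of −L dB): F_i = 10^(NF_i/10), G_i = 10^(G_i,dB/10)
  Stage 1: F_1 = 10^(0.721/10) = 1.181, G_1 = 10^(11.8/10) = 15.14
  Stage 2: F_2 = 10^(4.01/10) = 2.518, G_2 = 10^(19.2/10) = 83.18
  Stage 3: F_3 = 10^(2.60/10) = 1.820, G_3 = 10^(−2.60/10) = 0.5495
Friis cascade:
  F = 1.181 + (2.518 − 1)/15.14 + (1.820 − 1)/1259 = 1.282
NF = 10 log₁₀(1.282) = 1.08 dB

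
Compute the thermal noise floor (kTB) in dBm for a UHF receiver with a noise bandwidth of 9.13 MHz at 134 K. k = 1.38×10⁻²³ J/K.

P_n = kTB = 1.38×10⁻²³ × 134 × 9.13×10⁶ = 1.69×10⁻¹⁴ W
In dBm: 10 log₁₀(1.69×10⁻¹⁴ / 10⁻³) = −107.7 dBm

−107.7 dBm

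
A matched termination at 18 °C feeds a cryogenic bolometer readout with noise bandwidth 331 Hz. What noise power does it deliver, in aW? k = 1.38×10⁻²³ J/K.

1.33 aW

T = 18 °C + 273.15 = 291.15 K
P_n = kTB = 1.38×10⁻²³ × 291.15 × 3.31×10² = 1.33×10⁻¹⁸ W = 1.33 aW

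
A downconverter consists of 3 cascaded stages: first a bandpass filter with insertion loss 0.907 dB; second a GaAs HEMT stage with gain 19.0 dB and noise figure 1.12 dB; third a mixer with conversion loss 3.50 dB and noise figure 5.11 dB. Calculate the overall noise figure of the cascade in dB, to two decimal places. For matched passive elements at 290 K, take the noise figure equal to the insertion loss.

Convert to linear (a loss of L dB is a gain of −L dB): F_i = 10^(NF_i/10), G_i = 10^(G_i,dB/10)
  Stage 1: F_1 = 10^(0.907/10) = 1.232, G_1 = 10^(−0.907/10) = 0.8115
  Stage 2: F_2 = 10^(1.12/10) = 1.294, G_2 = 10^(19.0/10) = 79.43
  Stage 3: F_3 = 10^(5.11/10) = 3.243, G_3 = 10^(−3.50/10) = 0.4467
Friis cascade:
  F = 1.232 + (1.294 − 1)/0.8115 + (3.243 − 1)/64.46 = 1.630
NF = 10 log₁₀(1.630) = 2.12 dB

2.12 dB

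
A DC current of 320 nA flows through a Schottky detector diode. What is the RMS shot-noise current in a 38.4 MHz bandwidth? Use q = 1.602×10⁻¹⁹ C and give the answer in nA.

1.98 nA

I_n = √(2qI·B)
2qI·B = 2 × 1.602×10⁻¹⁹ × 3.20×10⁻⁷ × 3.84×10⁷ = 3.94×10⁻¹⁸ A²
I_n = √(3.94×10⁻¹⁸) = 1.98×10⁻⁹ A = 1.98 nA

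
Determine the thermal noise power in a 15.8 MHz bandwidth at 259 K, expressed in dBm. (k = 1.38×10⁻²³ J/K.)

−102.5 dBm

P_n = kTB = 1.38×10⁻²³ × 259 × 1.58×10⁷ = 5.65×10⁻¹⁴ W
In dBm: 10 log₁₀(5.65×10⁻¹⁴ / 10⁻³) = −102.5 dBm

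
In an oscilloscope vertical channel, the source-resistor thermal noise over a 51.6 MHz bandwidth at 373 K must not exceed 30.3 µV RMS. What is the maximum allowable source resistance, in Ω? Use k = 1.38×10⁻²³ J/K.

864 Ω

Johnson–Nyquist: V_n = √(4kTRB) ⇒ R = V_n² / (4kTB)
4kTB = 4 × 1.38×10⁻²³ × 373 × 5.16×10⁷ = 1.06×10⁻¹²
R = (3.03×10⁻⁵)² / 1.06×10⁻¹² = 8.64×10² Ω = 864 Ω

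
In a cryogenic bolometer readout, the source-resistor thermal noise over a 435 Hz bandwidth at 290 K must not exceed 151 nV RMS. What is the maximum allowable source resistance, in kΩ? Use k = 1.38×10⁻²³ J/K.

Johnson–Nyquist: V_n = √(4kTRB) ⇒ R = V_n² / (4kTB)
4kTB = 4 × 1.38×10⁻²³ × 290 × 4.35×10² = 6.96×10⁻¹⁸
R = (1.51×10⁻⁷)² / 6.96×10⁻¹⁸ = 3.27×10³ Ω = 3.27 kΩ

3.27 kΩ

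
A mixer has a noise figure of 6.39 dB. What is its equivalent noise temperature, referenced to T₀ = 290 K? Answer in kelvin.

973 K

F = 10^(6.39/10) = 4.35512
T_e = (F − 1)·T₀ = (4.35512 − 1) × 290 = 973 K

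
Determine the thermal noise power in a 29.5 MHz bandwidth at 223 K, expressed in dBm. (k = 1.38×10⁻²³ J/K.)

P_n = kTB = 1.38×10⁻²³ × 223 × 2.95×10⁷ = 9.08×10⁻¹⁴ W
In dBm: 10 log₁₀(9.08×10⁻¹⁴ / 10⁻³) = −100.4 dBm

−100.4 dBm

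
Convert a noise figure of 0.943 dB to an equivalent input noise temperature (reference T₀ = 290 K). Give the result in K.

F = 10^(0.943/10) = 1.24251
T_e = (F − 1)·T₀ = (1.24251 − 1) × 290 = 70.3 K

70.3 K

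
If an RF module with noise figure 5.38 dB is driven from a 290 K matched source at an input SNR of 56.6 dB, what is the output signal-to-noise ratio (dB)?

By definition F = SNR_in/SNR_out, so in dB: SNR_out = SNR_in − NF
SNR_out = 56.6 − 5.38 = 51.22 dB

51.22 dB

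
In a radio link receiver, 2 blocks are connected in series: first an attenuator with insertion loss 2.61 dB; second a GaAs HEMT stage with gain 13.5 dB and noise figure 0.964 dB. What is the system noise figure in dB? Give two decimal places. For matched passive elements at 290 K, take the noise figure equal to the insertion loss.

Convert to linear (a loss of L dB is a gain of −L dB): F_i = 10^(NF_i/10), G_i = 10^(G_i,dB/10)
  Stage 1: F_1 = 10^(2.61/10) = 1.824, G_1 = 10^(−2.61/10) = 0.5483
  Stage 2: F_2 = 10^(0.964/10) = 1.249, G_2 = 10^(13.5/10) = 22.39
Friis cascade:
  F = 1.824 + (1.249 − 1)/0.5483 = 2.277
NF = 10 log₁₀(2.277) = 3.57 dB

3.57 dB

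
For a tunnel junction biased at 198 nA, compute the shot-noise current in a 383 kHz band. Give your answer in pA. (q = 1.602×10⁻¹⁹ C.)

156 pA

I_n = √(2qI·B)
2qI·B = 2 × 1.602×10⁻¹⁹ × 1.98×10⁻⁷ × 3.83×10⁵ = 2.43×10⁻²⁰ A²
I_n = √(2.43×10⁻²⁰) = 1.56×10⁻¹⁰ A = 156 pA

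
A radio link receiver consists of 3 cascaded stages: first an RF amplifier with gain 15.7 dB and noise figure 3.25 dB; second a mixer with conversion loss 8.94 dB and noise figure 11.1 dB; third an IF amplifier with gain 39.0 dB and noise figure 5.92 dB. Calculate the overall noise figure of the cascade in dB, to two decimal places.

4.84 dB

Convert to linear (a loss of L dB is a gain of −L dB): F_i = 10^(NF_i/10), G_i = 10^(G_i,dB/10)
  Stage 1: F_1 = 10^(3.25/10) = 2.113, G_1 = 10^(15.7/10) = 37.15
  Stage 2: F_2 = 10^(11.1/10) = 12.88, G_2 = 10^(−8.94/10) = 0.1276
  Stage 3: F_3 = 10^(5.92/10) = 3.908, G_3 = 10^(39.0/10) = 7943
Friis cascade:
  F = 2.113 + (12.88 − 1)/37.15 + (3.908 − 1)/4.742 = 3.047
NF = 10 log₁₀(3.047) = 4.84 dB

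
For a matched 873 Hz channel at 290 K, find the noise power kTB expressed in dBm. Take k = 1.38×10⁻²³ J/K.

−144.6 dBm

P_n = kTB = 1.38×10⁻²³ × 290 × 8.73×10² = 3.49×10⁻¹⁸ W
In dBm: 10 log₁₀(3.49×10⁻¹⁸ / 10⁻³) = −144.6 dBm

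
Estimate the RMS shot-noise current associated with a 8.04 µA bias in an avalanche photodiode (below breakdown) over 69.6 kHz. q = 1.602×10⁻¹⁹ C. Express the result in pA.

423 pA

I_n = √(2qI·B)
2qI·B = 2 × 1.602×10⁻¹⁹ × 8.04×10⁻⁶ × 6.96×10⁴ = 1.79×10⁻¹⁹ A²
I_n = √(1.79×10⁻¹⁹) = 4.23×10⁻¹⁰ A = 423 pA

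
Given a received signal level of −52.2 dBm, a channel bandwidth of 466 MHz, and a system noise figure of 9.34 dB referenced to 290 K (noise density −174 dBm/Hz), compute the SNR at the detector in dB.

Noise floor: N = −174 + 10 log₁₀(B) + NF
10 log₁₀(4.66×10⁸) = 86.68 dB
N = −174 + 86.68 + 9.34 = −77.98 dBm
SNR = P_sig − N = −52.2 − (−77.98) = 25.78 dB → 25.8 dB

25.8 dB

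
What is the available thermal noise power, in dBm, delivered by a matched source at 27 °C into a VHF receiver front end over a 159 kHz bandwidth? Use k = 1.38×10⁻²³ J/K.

T = 27 °C + 273.15 = 300.15 K
P_n = kTB = 1.38×10⁻²³ × 300.15 × 1.59×10⁵ = 6.59×10⁻¹⁶ W
In dBm: 10 log₁₀(6.59×10⁻¹⁶ / 10⁻³) = −121.8 dBm

−121.8 dBm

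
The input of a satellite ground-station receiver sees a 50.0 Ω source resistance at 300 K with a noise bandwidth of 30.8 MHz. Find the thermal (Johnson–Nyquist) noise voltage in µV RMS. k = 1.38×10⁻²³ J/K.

V_n = √(4kTRB)
4kTRB = 4 × 1.38×10⁻²³ × 300 × 5.00×10¹ × 3.08×10⁷ = 2.55×10⁻¹¹ V²
V_n = √(2.55×10⁻¹¹) = 5.05×10⁻⁶ V = 5.05 µV

5.05 µV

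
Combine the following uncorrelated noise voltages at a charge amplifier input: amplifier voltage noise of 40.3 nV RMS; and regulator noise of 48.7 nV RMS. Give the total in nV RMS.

63.2 nV

Uncorrelated sources add in power (mean-square): V_tot = √(ΣV_i²)
V_tot = √[(4.03×10⁻⁸)² + (4.87×10⁻⁸)²] = 6.32×10⁻⁸ V = 63.2 nV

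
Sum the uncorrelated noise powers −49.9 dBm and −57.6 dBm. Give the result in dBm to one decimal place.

−49.2 dBm

Convert to linear, add, convert back:
P₁ = 1.02×10⁻⁸ W, P₂ = 1.74×10⁻⁹ W
P_tot = 1.20×10⁻⁸ W → 10 log₁₀(P_tot / 10⁻³) = −49.2 dBm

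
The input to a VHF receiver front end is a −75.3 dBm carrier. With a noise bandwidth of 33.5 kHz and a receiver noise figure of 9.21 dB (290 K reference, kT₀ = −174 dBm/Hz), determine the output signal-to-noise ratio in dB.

44.2 dB

Noise floor: N = −174 + 10 log₁₀(B) + NF
10 log₁₀(3.35×10⁴) = 45.25 dB
N = −174 + 45.25 + 9.21 = −119.54 dBm
SNR = P_sig − N = −75.3 − (−119.54) = 44.24 dB → 44.2 dB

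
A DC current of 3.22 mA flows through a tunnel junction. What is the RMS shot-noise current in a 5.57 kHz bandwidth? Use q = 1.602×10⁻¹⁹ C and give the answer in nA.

I_n = √(2qI·B)
2qI·B = 2 × 1.602×10⁻¹⁹ × 3.22×10⁻³ × 5.57×10³ = 5.75×10⁻¹⁸ A²
I_n = √(5.75×10⁻¹⁸) = 2.40×10⁻⁹ A = 2.40 nA

2.40 nA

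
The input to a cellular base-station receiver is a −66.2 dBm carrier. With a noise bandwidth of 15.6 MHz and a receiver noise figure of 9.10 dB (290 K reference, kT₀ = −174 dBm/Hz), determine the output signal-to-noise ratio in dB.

26.8 dB

Noise floor: N = −174 + 10 log₁₀(B) + NF
10 log₁₀(1.56×10⁷) = 71.93 dB
N = −174 + 71.93 + 9.10 = −92.97 dBm
SNR = P_sig − N = −66.2 − (−92.97) = 26.77 dB → 26.8 dB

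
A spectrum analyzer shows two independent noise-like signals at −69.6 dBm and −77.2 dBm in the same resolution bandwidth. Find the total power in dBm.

−68.9 dBm

Convert to linear, add, convert back:
P₁ = 1.10×10⁻¹⁰ W, P₂ = 1.91×10⁻¹¹ W
P_tot = 1.29×10⁻¹⁰ W → 10 log₁₀(P_tot / 10⁻³) = −68.9 dBm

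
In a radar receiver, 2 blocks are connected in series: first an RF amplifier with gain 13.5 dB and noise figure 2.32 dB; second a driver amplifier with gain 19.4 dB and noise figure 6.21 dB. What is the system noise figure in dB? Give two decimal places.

2.67 dB

Convert to linear (a loss of L dB is a gain of −L dB): F_i = 10^(NF_i/10), G_i = 10^(G_i,dB/10)
  Stage 1: F_1 = 10^(2.32/10) = 1.706, G_1 = 10^(13.5/10) = 22.39
  Stage 2: F_2 = 10^(6.21/10) = 4.178, G_2 = 10^(19.4/10) = 87.10
Friis cascade:
  F = 1.706 + (4.178 − 1)/22.39 = 1.848
NF = 10 log₁₀(1.848) = 2.67 dB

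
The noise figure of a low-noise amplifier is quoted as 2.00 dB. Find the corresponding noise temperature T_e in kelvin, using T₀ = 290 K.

170 K

F = 10^(2.00/10) = 1.58489
T_e = (F − 1)·T₀ = (1.58489 − 1) × 290 = 170 K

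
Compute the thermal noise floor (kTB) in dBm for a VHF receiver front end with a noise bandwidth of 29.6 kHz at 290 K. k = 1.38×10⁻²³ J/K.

P_n = kTB = 1.38×10⁻²³ × 290 × 2.96×10⁴ = 1.18×10⁻¹⁶ W
In dBm: 10 log₁₀(1.18×10⁻¹⁶ / 10⁻³) = −129.3 dBm

−129.3 dBm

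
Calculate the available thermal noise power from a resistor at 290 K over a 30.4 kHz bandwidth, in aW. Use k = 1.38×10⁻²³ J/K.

P_n = kTB = 1.38×10⁻²³ × 290 × 3.04×10⁴ = 1.22×10⁻¹⁶ W = 122 aW

122 aW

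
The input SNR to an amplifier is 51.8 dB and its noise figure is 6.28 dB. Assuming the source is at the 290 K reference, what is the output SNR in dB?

45.52 dB

By definition F = SNR_in/SNR_out, so in dB: SNR_out = SNR_in − NF
SNR_out = 51.8 − 6.28 = 45.52 dB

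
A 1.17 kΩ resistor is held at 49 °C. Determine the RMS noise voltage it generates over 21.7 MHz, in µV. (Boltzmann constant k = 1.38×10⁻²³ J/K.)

T = 49 °C + 273.15 = 322.15 K
V_n = √(4kTRB)
4kTRB = 4 × 1.38×10⁻²³ × 322.15 × 1.17×10³ × 2.17×10⁷ = 4.51×10⁻¹⁰ V²
V_n = √(4.51×10⁻¹⁰) = 2.12×10⁻⁵ V = 21.2 µV

21.2 µV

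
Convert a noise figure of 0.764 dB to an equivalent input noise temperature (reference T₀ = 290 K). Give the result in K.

F = 10^(0.764/10) = 1.19234
T_e = (F − 1)·T₀ = (1.19234 − 1) × 290 = 55.8 K

55.8 K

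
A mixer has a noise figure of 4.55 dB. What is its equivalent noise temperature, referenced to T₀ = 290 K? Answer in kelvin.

F = 10^(4.55/10) = 2.85102
T_e = (F − 1)·T₀ = (2.85102 − 1) × 290 = 537 K

537 K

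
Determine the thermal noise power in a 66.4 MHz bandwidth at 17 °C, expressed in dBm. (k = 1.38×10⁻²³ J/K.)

−95.8 dBm

T = 17 °C + 273.15 = 290.15 K
P_n = kTB = 1.38×10⁻²³ × 290.15 × 6.64×10⁷ = 2.66×10⁻¹³ W
In dBm: 10 log₁₀(2.66×10⁻¹³ / 10⁻³) = −95.8 dBm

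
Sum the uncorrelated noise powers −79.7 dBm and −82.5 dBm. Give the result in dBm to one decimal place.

Convert to linear, add, convert back:
P₁ = 1.07×10⁻¹¹ W, P₂ = 5.62×10⁻¹² W
P_tot = 1.63×10⁻¹¹ W → 10 log₁₀(P_tot / 10⁻³) = −77.9 dBm

−77.9 dBm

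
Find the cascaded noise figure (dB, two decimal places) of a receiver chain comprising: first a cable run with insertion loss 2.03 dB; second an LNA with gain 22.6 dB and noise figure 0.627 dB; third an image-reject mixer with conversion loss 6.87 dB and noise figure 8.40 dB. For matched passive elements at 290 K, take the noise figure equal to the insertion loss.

Convert to linear (a loss of L dB is a gain of −L dB): F_i = 10^(NF_i/10), G_i = 10^(G_i,dB/10)
  Stage 1: F_1 = 10^(2.03/10) = 1.596, G_1 = 10^(−2.03/10) = 0.6266
  Stage 2: F_2 = 10^(0.627/10) = 1.155, G_2 = 10^(22.6/10) = 182.0
  Stage 3: F_3 = 10^(8.40/10) = 6.918, G_3 = 10^(−6.87/10) = 0.2056
Friis cascade:
  F = 1.596 + (1.155 − 1)/0.6266 + (6.918 − 1)/114.0 = 1.896
NF = 10 log₁₀(1.896) = 2.78 dB

2.78 dB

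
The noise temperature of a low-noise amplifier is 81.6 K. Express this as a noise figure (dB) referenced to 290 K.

F = 1 + T_e/T₀ = 1 + 81.6/290 = 1.28138
NF = 10 log₁₀(1.28138) = 1.08 dB

1.08 dB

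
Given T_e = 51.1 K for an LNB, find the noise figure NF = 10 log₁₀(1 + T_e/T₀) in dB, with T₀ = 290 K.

0.705 dB

F = 1 + T_e/T₀ = 1 + 51.1/290 = 1.17621
NF = 10 log₁₀(1.17621) = 0.705 dB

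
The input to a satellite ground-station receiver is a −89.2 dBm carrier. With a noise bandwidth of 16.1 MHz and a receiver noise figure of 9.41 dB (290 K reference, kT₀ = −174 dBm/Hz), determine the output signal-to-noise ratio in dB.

Noise floor: N = −174 + 10 log₁₀(B) + NF
10 log₁₀(1.61×10⁷) = 72.07 dB
N = −174 + 72.07 + 9.41 = −92.52 dBm
SNR = P_sig − N = −89.2 − (−92.52) = 3.32 dB → 3.3 dB

3.3 dB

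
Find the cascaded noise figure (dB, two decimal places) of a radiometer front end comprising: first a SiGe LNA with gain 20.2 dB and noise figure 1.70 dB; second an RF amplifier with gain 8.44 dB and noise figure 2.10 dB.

Convert to linear (a loss of L dB is a gain of −L dB): F_i = 10^(NF_i/10), G_i = 10^(G_i,dB/10)
  Stage 1: F_1 = 10^(1.70/10) = 1.479, G_1 = 10^(20.2/10) = 104.7
  Stage 2: F_2 = 10^(2.10/10) = 1.622, G_2 = 10^(8.44/10) = 6.982
Friis cascade:
  F = 1.479 + (1.622 − 1)/104.7 = 1.485
NF = 10 log₁₀(1.485) = 1.72 dB

1.72 dB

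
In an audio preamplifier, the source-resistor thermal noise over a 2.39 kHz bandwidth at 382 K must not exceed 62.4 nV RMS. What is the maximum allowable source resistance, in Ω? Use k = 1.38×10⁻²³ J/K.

77.3 Ω

Johnson–Nyquist: V_n = √(4kTRB) ⇒ R = V_n² / (4kTB)
4kTB = 4 × 1.38×10⁻²³ × 382 × 2.39×10³ = 5.04×10⁻¹⁷
R = (6.24×10⁻⁸)² / 5.04×10⁻¹⁷ = 7.73×10¹ Ω = 77.3 Ω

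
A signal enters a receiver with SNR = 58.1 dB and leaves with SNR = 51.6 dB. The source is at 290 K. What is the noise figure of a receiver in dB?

NF (dB) = SNR_in(dB) − SNR_out(dB) when the source is at T₀
NF = 58.1 − 51.6 = 6.5 dB

6.5 dB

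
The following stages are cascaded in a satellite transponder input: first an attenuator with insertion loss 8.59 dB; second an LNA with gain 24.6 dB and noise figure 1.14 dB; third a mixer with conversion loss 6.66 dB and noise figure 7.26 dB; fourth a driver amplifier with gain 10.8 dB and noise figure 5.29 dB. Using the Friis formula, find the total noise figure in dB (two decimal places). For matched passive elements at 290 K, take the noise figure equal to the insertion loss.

9.90 dB

Convert to linear (a loss of L dB is a gain of −L dB): F_i = 10^(NF_i/10), G_i = 10^(G_i,dB/10)
  Stage 1: F_1 = 10^(8.59/10) = 7.228, G_1 = 10^(−8.59/10) = 0.1384
  Stage 2: F_2 = 10^(1.14/10) = 1.300, G_2 = 10^(24.6/10) = 288.4
  Stage 3: F_3 = 10^(7.26/10) = 5.321, G_3 = 10^(−6.66/10) = 0.2158
  Stage 4: F_4 = 10^(5.29/10) = 3.381, G_4 = 10^(10.8/10) = 12.02
Friis cascade:
  F = 7.228 + (1.300 − 1)/0.1384 + (5.321 − 1)/39.90 + (3.381 − 1)/8.610 = 9.782
NF = 10 log₁₀(9.782) = 9.90 dB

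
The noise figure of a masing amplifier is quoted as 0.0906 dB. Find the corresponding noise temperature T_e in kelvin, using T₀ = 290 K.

F = 10^(0.0906/10) = 1.02108
T_e = (F − 1)·T₀ = (1.02108 − 1) × 290 = 6.11 K

6.11 K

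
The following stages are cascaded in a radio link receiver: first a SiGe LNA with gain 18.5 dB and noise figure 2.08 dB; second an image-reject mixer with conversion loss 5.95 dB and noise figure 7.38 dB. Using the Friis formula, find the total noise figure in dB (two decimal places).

Convert to linear (a loss of L dB is a gain of −L dB): F_i = 10^(NF_i/10), G_i = 10^(G_i,dB/10)
  Stage 1: F_1 = 10^(2.08/10) = 1.614, G_1 = 10^(18.5/10) = 70.79
  Stage 2: F_2 = 10^(7.38/10) = 5.470, G_2 = 10^(−5.95/10) = 0.2541
Friis cascade:
  F = 1.614 + (5.470 − 1)/70.79 = 1.678
NF = 10 log₁₀(1.678) = 2.25 dB

2.25 dB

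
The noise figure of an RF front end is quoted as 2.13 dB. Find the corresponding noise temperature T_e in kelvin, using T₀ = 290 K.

184 K

F = 10^(2.13/10) = 1.63305
T_e = (F − 1)·T₀ = (1.63305 − 1) × 290 = 184 K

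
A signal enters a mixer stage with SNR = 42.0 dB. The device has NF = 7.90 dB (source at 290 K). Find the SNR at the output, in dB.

By definition F = SNR_in/SNR_out, so in dB: SNR_out = SNR_in − NF
SNR_out = 42.0 − 7.90 = 34.10 dB

34.10 dB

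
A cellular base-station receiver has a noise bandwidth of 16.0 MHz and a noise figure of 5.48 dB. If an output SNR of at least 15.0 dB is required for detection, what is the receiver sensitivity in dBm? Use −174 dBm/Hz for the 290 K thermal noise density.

Sensitivity = −174 + 10 log₁₀(B) + NF + SNR_min
= −174 + 72.04 + 5.48 + 15.0
= −81.48 dBm → −81.5 dBm

−81.5 dBm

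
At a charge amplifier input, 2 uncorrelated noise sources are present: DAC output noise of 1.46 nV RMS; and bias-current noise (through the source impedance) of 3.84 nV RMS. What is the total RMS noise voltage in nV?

4.11 nV

Uncorrelated sources add in power (mean-square): V_tot = √(ΣV_i²)
V_tot = √[(1.46×10⁻⁹)² + (3.84×10⁻⁹)²] = 4.11×10⁻⁹ V = 4.11 nV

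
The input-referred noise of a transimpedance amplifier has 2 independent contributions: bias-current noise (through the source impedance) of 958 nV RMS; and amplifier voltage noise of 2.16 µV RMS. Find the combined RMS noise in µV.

Uncorrelated sources add in power (mean-square): V_tot = √(ΣV_i²)
V_tot = √[(9.58×10⁻⁷)² + (2.16×10⁻⁶)²] = 2.36×10⁻⁶ V = 2.36 µV

2.36 µV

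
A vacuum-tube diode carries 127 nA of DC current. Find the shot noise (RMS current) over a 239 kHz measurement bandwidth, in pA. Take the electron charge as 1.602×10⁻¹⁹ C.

98.6 pA

I_n = √(2qI·B)
2qI·B = 2 × 1.602×10⁻¹⁹ × 1.27×10⁻⁷ × 2.39×10⁵ = 9.73×10⁻²¹ A²
I_n = √(9.73×10⁻²¹) = 9.86×10⁻¹¹ A = 98.6 pA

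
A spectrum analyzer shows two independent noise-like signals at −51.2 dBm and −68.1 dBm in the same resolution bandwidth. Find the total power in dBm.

Convert to linear, add, convert back:
P₁ = 7.59×10⁻⁹ W, P₂ = 1.55×10⁻¹⁰ W
P_tot = 7.74×10⁻⁹ W → 10 log₁₀(P_tot / 10⁻³) = −51.1 dBm

−51.1 dBm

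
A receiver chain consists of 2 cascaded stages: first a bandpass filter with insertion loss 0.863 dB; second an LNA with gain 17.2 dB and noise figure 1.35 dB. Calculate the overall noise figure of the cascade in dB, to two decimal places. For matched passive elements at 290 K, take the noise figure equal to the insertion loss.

2.21 dB

Convert to linear (a loss of L dB is a gain of −L dB): F_i = 10^(NF_i/10), G_i = 10^(G_i,dB/10)
  Stage 1: F_1 = 10^(0.863/10) = 1.220, G_1 = 10^(−0.863/10) = 0.8198
  Stage 2: F_2 = 10^(1.35/10) = 1.365, G_2 = 10^(17.2/10) = 52.48
Friis cascade:
  F = 1.220 + (1.365 − 1)/0.8198 = 1.665
NF = 10 log₁₀(1.665) = 2.21 dB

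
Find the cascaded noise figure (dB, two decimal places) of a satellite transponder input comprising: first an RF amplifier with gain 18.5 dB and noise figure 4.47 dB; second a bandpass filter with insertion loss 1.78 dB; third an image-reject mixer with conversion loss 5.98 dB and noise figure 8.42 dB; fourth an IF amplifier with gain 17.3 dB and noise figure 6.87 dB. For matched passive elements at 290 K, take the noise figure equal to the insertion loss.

Convert to linear (a loss of L dB is a gain of −L dB): F_i = 10^(NF_i/10), G_i = 10^(G_i,dB/10)
  Stage 1: F_1 = 10^(4.47/10) = 2.799, G_1 = 10^(18.5/10) = 70.79
  Stage 2: F_2 = 10^(1.78/10) = 1.507, G_2 = 10^(−1.78/10) = 0.6637
  Stage 3: F_3 = 10^(8.42/10) = 6.950, G_3 = 10^(−5.98/10) = 0.2523
  Stage 4: F_4 = 10^(6.87/10) = 4.864, G_4 = 10^(17.3/10) = 53.70
Friis cascade:
  F = 2.799 + (1.507 − 1)/70.79 + (6.950 − 1)/46.99 + (4.864 − 1)/11.86 = 3.259
NF = 10 log₁₀(3.259) = 5.13 dB

5.13 dB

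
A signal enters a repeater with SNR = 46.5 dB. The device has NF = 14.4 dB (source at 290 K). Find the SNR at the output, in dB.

By definition F = SNR_in/SNR_out, so in dB: SNR_out = SNR_in − NF
SNR_out = 46.5 − 14.4 = 32.1 dB

32.1 dB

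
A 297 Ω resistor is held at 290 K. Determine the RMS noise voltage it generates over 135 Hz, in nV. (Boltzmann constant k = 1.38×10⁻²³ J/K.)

25.3 nV

V_n = √(4kTRB)
4kTRB = 4 × 1.38×10⁻²³ × 290 × 2.97×10² × 1.35×10² = 6.42×10⁻¹⁶ V²
V_n = √(6.42×10⁻¹⁶) = 2.53×10⁻⁸ V = 25.3 nV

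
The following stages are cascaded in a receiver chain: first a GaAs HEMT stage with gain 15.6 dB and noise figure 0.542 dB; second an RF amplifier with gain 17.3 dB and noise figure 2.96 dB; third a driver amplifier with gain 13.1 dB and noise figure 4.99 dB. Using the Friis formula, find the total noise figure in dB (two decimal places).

Convert to linear (a loss of L dB is a gain of −L dB): F_i = 10^(NF_i/10), G_i = 10^(G_i,dB/10)
  Stage 1: F_1 = 10^(0.542/10) = 1.133, G_1 = 10^(15.6/10) = 36.31
  Stage 2: F_2 = 10^(2.96/10) = 1.977, G_2 = 10^(17.3/10) = 53.70
  Stage 3: F_3 = 10^(4.99/10) = 3.155, G_3 = 10^(13.1/10) = 20.42
Friis cascade:
  F = 1.133 + (1.977 − 1)/36.31 + (3.155 − 1)/1950 = 1.161
NF = 10 log₁₀(1.161) = 0.65 dB

0.65 dB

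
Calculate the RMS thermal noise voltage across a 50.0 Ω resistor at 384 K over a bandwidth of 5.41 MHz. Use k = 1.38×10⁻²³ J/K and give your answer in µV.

V_n = √(4kTRB)
4kTRB = 4 × 1.38×10⁻²³ × 384 × 5.00×10¹ × 5.41×10⁶ = 5.73×10⁻¹² V²
V_n = √(5.73×10⁻¹²) = 2.39×10⁻⁶ V = 2.39 µV

2.39 µV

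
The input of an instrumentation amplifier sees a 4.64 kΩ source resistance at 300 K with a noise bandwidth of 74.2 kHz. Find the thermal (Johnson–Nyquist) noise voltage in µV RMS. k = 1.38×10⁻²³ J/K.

2.39 µV

V_n = √(4kTRB)
4kTRB = 4 × 1.38×10⁻²³ × 300 × 4.64×10³ × 7.42×10⁴ = 5.70×10⁻¹² V²
V_n = √(5.70×10⁻¹²) = 2.39×10⁻⁶ V = 2.39 µV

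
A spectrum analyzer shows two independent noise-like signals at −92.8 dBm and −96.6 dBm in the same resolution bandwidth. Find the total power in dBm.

Convert to linear, add, convert back:
P₁ = 5.25×10⁻¹³ W, P₂ = 2.19×10⁻¹³ W
P_tot = 7.44×10⁻¹³ W → 10 log₁₀(P_tot / 10⁻³) = −91.3 dBm

−91.3 dBm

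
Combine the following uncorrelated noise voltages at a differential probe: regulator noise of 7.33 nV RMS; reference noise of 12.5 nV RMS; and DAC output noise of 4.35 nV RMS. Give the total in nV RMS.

15.1 nV

Uncorrelated sources add in power (mean-square): V_tot = √(ΣV_i²)
V_tot = √[(7.33×10⁻⁹)² + (1.25×10⁻⁸)² + (4.35×10⁻⁹)²] = 1.51×10⁻⁸ V = 15.1 nV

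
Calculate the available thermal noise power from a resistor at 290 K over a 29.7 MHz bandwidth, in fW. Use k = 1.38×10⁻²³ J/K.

P_n = kTB = 1.38×10⁻²³ × 290 × 2.97×10⁷ = 1.19×10⁻¹³ W = 119 fW

119 fW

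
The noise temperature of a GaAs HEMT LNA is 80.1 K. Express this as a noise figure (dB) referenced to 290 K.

F = 1 + T_e/T₀ = 1 + 80.1/290 = 1.27621
NF = 10 log₁₀(1.27621) = 1.06 dB

1.06 dB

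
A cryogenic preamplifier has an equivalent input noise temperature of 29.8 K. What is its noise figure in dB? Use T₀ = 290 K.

0.425 dB

F = 1 + T_e/T₀ = 1 + 29.8/290 = 1.10276
NF = 10 log₁₀(1.10276) = 0.425 dB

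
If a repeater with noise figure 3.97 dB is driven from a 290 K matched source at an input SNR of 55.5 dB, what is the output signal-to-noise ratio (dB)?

51.53 dB

By definition F = SNR_in/SNR_out, so in dB: SNR_out = SNR_in − NF
SNR_out = 55.5 − 3.97 = 51.53 dB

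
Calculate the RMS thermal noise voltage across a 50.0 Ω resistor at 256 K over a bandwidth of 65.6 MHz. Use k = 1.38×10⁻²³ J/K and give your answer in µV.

6.81 µV

V_n = √(4kTRB)
4kTRB = 4 × 1.38×10⁻²³ × 256 × 5.00×10¹ × 6.56×10⁷ = 4.64×10⁻¹¹ V²
V_n = √(4.64×10⁻¹¹) = 6.81×10⁻⁶ V = 6.81 µV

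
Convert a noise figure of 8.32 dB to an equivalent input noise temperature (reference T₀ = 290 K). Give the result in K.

F = 10^(8.32/10) = 6.79204
T_e = (F − 1)·T₀ = (6.79204 − 1) × 290 = 1680 K

1680 K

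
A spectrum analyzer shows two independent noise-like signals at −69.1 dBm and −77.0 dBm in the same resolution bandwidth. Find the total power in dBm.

−68.4 dBm

Convert to linear, add, convert back:
P₁ = 1.23×10⁻¹⁰ W, P₂ = 2.00×10⁻¹¹ W
P_tot = 1.43×10⁻¹⁰ W → 10 log₁₀(P_tot / 10⁻³) = −68.4 dBm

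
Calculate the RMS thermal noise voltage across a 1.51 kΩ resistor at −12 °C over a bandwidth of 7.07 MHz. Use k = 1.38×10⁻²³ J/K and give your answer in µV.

T = −12 °C + 273.15 = 261.15 K
V_n = √(4kTRB)
4kTRB = 4 × 1.38×10⁻²³ × 261.15 × 1.51×10³ × 7.07×10⁶ = 1.54×10⁻¹⁰ V²
V_n = √(1.54×10⁻¹⁰) = 1.24×10⁻⁵ V = 12.4 µV

12.4 µV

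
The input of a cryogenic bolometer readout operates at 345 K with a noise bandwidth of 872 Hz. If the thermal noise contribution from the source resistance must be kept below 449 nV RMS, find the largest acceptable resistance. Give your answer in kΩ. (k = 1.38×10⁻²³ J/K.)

Johnson–Nyquist: V_n = √(4kTRB) ⇒ R = V_n² / (4kTB)
4kTB = 4 × 1.38×10⁻²³ × 345 × 8.72×10² = 1.66×10⁻¹⁷
R = (4.49×10⁻⁷)² / 1.66×10⁻¹⁷ = 1.21×10⁴ Ω = 12.1 kΩ

12.1 kΩ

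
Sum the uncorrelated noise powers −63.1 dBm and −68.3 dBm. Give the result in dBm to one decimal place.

−62.0 dBm

Convert to linear, add, convert back:
P₁ = 4.90×10⁻¹⁰ W, P₂ = 1.48×10⁻¹⁰ W
P_tot = 6.38×10⁻¹⁰ W → 10 log₁₀(P_tot / 10⁻³) = −62.0 dBm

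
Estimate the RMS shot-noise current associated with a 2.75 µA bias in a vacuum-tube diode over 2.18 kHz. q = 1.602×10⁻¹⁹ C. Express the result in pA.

I_n = √(2qI·B)
2qI·B = 2 × 1.602×10⁻¹⁹ × 2.75×10⁻⁶ × 2.18×10³ = 1.92×10⁻²¹ A²
I_n = √(1.92×10⁻²¹) = 4.38×10⁻¹¹ A = 43.8 pA

43.8 pA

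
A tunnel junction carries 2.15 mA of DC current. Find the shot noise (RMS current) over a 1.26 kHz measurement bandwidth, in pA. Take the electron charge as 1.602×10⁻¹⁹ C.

I_n = √(2qI·B)
2qI·B = 2 × 1.602×10⁻¹⁹ × 2.15×10⁻³ × 1.26×10³ = 8.68×10⁻¹⁹ A²
I_n = √(8.68×10⁻¹⁹) = 9.32×10⁻¹⁰ A = 932 pA

932 pA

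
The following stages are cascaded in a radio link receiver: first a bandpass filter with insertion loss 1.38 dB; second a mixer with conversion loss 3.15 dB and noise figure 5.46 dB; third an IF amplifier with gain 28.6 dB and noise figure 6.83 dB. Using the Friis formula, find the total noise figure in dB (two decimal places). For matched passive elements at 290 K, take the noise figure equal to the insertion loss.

Convert to linear (a loss of L dB is a gain of −L dB): F_i = 10^(NF_i/10), G_i = 10^(G_i,dB/10)
  Stage 1: F_1 = 10^(1.38/10) = 1.374, G_1 = 10^(−1.38/10) = 0.7278
  Stage 2: F_2 = 10^(5.46/10) = 3.516, G_2 = 10^(−3.15/10) = 0.4842
  Stage 3: F_3 = 10^(6.83/10) = 4.819, G_3 = 10^(28.6/10) = 724.4
Friis cascade:
  F = 1.374 + (3.516 − 1)/0.7278 + (4.819 − 1)/0.3524 = 15.67
NF = 10 log₁₀(15.67) = 11.95 dB

11.95 dB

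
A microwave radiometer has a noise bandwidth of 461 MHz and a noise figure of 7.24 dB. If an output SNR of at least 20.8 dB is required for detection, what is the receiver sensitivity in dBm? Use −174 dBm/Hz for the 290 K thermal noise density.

−59.3 dBm

Sensitivity = −174 + 10 log₁₀(B) + NF + SNR_min
= −174 + 86.64 + 7.24 + 20.8
= −59.32 dBm → −59.3 dBm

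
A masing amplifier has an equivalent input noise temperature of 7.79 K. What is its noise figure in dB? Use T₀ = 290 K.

F = 1 + T_e/T₀ = 1 + 7.79/290 = 1.02686
NF = 10 log₁₀(1.02686) = 0.115 dB

0.115 dB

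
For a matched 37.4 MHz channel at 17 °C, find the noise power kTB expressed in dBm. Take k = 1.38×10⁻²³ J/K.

T = 17 °C + 273.15 = 290.15 K
P_n = kTB = 1.38×10⁻²³ × 290.15 × 3.74×10⁷ = 1.50×10⁻¹³ W
In dBm: 10 log₁₀(1.50×10⁻¹³ / 10⁻³) = −98.2 dBm

−98.2 dBm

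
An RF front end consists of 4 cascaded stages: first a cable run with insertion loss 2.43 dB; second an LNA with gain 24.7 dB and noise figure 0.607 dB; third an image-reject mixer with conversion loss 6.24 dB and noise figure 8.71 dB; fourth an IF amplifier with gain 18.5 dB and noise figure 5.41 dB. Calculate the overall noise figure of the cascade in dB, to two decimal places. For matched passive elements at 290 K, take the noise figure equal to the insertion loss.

3.25 dB

Convert to linear (a loss of L dB is a gain of −L dB): F_i = 10^(NF_i/10), G_i = 10^(G_i,dB/10)
  Stage 1: F_1 = 10^(2.43/10) = 1.750, G_1 = 10^(−2.43/10) = 0.5715
  Stage 2: F_2 = 10^(0.607/10) = 1.150, G_2 = 10^(24.7/10) = 295.1
  Stage 3: F_3 = 10^(8.71/10) = 7.430, G_3 = 10^(−6.24/10) = 0.2377
  Stage 4: F_4 = 10^(5.41/10) = 3.475, G_4 = 10^(18.5/10) = 70.79
Friis cascade:
  F = 1.750 + (1.150 − 1)/0.5715 + (7.430 − 1)/168.7 + (3.475 − 1)/40.09 = 2.112
NF = 10 log₁₀(2.112) = 3.25 dB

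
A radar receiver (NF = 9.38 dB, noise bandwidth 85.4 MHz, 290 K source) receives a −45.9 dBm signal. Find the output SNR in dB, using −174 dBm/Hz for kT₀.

39.4 dB

Noise floor: N = −174 + 10 log₁₀(B) + NF
10 log₁₀(8.54×10⁷) = 79.31 dB
N = −174 + 79.31 + 9.38 = −85.31 dBm
SNR = P_sig − N = −45.9 − (−85.31) = 39.41 dB → 39.4 dB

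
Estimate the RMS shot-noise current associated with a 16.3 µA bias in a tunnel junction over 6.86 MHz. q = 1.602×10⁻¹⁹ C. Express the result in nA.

5.99 nA

I_n = √(2qI·B)
2qI·B = 2 × 1.602×10⁻¹⁹ × 1.63×10⁻⁵ × 6.86×10⁶ = 3.58×10⁻¹⁷ A²
I_n = √(3.58×10⁻¹⁷) = 5.99×10⁻⁹ A = 5.99 nA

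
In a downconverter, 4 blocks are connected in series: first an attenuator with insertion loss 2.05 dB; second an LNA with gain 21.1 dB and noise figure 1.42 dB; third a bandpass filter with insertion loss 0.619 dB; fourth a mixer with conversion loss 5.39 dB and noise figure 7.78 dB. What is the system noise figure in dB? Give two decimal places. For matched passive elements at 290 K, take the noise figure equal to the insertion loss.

Convert to linear (a loss of L dB is a gain of −L dB): F_i = 10^(NF_i/10), G_i = 10^(G_i,dB/10)
  Stage 1: F_1 = 10^(2.05/10) = 1.603, G_1 = 10^(−2.05/10) = 0.6237
  Stage 2: F_2 = 10^(1.42/10) = 1.387, G_2 = 10^(21.1/10) = 128.8
  Stage 3: F_3 = 10^(0.619/10) = 1.153, G_3 = 10^(−0.619/10) = 0.8672
  Stage 4: F_4 = 10^(7.78/10) = 5.998, G_4 = 10^(−5.39/10) = 0.2891
Friis cascade:
  F = 1.603 + (1.387 − 1)/0.6237 + (1.153 − 1)/80.35 + (5.998 − 1)/69.68 = 2.297
NF = 10 log₁₀(2.297) = 3.61 dB

3.61 dB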